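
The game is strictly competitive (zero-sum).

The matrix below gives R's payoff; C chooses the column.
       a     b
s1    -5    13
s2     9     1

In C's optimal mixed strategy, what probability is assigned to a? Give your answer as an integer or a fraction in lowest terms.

Row minima are -5 and 1, so R's maximin is 1; column maxima are 9 and 13, so C's minimax is 9. These differ, so the equilibrium is in mixed strategies.
Let C play a with probability q. R is indifferent when −5q + 13(1−q) = 9q + (1−q), giving q = 6/13.

6/13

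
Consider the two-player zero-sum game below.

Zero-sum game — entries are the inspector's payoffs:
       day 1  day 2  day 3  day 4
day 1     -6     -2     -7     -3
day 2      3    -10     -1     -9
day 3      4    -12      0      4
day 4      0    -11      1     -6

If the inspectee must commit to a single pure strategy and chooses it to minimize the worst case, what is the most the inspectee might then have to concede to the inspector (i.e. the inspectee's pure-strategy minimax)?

The worst case (largest entry) in each column is day 1: 4, day 2: -2, day 3: 1, day 4: 4.
The best (smallest) of these is -2.

-2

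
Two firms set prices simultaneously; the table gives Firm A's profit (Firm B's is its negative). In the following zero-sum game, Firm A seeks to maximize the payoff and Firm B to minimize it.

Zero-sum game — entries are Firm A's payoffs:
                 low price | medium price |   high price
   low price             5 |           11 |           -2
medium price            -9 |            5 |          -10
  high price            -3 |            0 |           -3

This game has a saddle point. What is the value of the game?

Row minima: -2, -10, -3 → Firm A's maximin is -2.
Column maxima: 5, 11, -2 → Firm B's minimax is -2.
They coincide at (low price, high price), so the value is -2.

-2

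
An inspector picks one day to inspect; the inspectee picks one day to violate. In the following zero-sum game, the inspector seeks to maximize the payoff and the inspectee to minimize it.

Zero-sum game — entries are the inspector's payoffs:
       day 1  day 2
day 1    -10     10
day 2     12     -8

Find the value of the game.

Row minima are -10 and -8, so the inspector's maximin is -8; column maxima are 12 and 10, so the inspectee's minimax is 10. These differ, so the equilibrium is in mixed strategies.
Let the inspector play day 1 with probability p. The inspectee is indifferent when −10p + 12(1−p) = 10p − 8(1−p), giving p = 1/2.
Let the inspectee play day 1 with probability q. The inspector is indifferent when −10q + 10(1−q) = 12q − 8(1−q), giving q = 9/20.
The value is -10·(9/20) + (10)·(11/20) = 1.

1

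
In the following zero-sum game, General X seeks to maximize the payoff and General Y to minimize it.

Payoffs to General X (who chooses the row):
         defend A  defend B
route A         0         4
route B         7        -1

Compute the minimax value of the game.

Row minima are 0 and -1, so General X's maximin is 0; column maxima are 7 and 4, so General Y's minimax is 4. These differ, so the equilibrium is in mixed strategies.
Let General X play route A with probability p. General Y is indifferent when 7(1−p) = 4p − (1−p), giving p = 2/3.
Let General Y play defend A with probability q. General X is indifferent when 4(1−q) = 7q − (1−q), giving q = 5/12.
The value is 0·(5/12) + (4)·(7/12) = 7/3.

7/3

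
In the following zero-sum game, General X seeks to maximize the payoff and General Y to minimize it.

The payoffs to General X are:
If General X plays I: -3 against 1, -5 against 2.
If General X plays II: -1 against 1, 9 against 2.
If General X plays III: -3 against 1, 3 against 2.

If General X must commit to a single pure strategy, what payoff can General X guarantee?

-1

The worst-case payoff for each row is I: -5, II: -1, III: -3.
The best of these is -1.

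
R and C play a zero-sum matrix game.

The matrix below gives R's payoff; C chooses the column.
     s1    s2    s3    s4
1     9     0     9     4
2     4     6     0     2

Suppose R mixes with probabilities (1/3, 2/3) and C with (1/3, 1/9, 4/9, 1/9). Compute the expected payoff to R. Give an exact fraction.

Against (1/3, 1/9, 4/9, 1/9), each row's expected payoff is 1: 67/9; 2: 20/9.
Taking the (1/3, 2/3)-weighted average: (1/3)·(67/9) + (2/3)·(20/9) = 107/27.

107/27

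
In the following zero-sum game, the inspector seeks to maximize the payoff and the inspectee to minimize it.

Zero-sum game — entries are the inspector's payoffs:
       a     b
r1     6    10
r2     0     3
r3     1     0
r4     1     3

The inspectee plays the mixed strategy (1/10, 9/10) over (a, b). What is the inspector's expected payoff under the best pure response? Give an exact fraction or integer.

48/5

r1: (6)·(1/10) + (10)·(9/10) = 48/5.
r2: (0)·(1/10) + (3)·(9/10) = 27/10.
r3: (1)·(1/10) + (0)·(9/10) = 1/10.
r4: (1)·(1/10) + (3)·(9/10) = 14/5.
The best pure response is r1 with expected payoff 48/5.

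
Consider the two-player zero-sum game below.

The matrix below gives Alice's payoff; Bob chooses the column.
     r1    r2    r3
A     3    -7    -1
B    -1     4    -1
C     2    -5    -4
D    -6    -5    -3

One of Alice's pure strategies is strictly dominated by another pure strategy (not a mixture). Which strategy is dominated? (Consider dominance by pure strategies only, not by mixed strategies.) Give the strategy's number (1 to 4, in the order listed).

4

Compare D with B: -1 > -6, 4 > -5, -1 > -3.
So B strictly dominates D for Alice; D is strictly dominated.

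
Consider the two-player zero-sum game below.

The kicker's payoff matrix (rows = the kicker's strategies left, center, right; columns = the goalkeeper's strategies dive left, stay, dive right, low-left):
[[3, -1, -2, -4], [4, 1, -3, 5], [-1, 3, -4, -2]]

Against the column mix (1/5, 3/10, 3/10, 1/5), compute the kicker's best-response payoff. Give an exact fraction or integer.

left: (3)·(1/5) + (-1)·(3/10) + (-2)·(3/10) + (-4)·(1/5) = -11/10.
center: (4)·(1/5) + (1)·(3/10) + (-3)·(3/10) + (5)·(1/5) = 6/5.
right: (-1)·(1/5) + (3)·(3/10) + (-4)·(3/10) + (-2)·(1/5) = -9/10.
The best pure response is center with expected payoff 6/5.

6/5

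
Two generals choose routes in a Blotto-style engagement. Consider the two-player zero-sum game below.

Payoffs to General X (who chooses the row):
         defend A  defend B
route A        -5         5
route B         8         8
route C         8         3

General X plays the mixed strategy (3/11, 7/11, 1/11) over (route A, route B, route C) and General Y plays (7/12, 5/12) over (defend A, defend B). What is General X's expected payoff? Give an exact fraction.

Against (7/12, 5/12), each row's expected payoff is route A: -5/6; route B: 8; route C: 71/12.
Taking the (3/11, 7/11, 1/11)-weighted average: (3/11)·(-5/6) + (7/11)·(8) + (1/11)·(71/12) = 713/132.

713/132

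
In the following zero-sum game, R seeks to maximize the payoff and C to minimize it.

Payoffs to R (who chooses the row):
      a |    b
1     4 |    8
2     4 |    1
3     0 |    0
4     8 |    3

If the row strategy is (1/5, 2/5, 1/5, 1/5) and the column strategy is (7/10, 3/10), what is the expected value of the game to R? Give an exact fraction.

Against (7/10, 3/10), each row's expected payoff is 1: 26/5; 2: 31/10; 3: 0; 4: 13/2.
Taking the (1/5, 2/5, 1/5, 1/5)-weighted average: (1/5)·(26/5) + (2/5)·(31/10) + (1/5)·(0) + (1/5)·(13/2) = 179/50.

179/50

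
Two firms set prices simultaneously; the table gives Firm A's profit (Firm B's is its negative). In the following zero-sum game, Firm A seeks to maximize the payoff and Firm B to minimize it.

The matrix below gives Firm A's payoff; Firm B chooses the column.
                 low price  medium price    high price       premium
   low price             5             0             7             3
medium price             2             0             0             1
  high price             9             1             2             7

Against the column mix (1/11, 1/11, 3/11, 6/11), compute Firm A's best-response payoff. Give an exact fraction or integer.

low price: (5)·(1/11) + (0)·(1/11) + (7)·(3/11) + (3)·(6/11) = 4.
medium price: (2)·(1/11) + (0)·(1/11) + (0)·(3/11) + (1)·(6/11) = 8/11.
high price: (9)·(1/11) + (1)·(1/11) + (2)·(3/11) + (7)·(6/11) = 58/11.
The best pure response is high price with expected payoff 58/11.

58/11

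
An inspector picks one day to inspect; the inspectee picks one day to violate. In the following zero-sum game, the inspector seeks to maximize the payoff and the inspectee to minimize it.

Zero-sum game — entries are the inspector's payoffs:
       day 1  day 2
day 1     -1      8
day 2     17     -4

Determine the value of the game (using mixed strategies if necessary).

22/5

Row minima are -1 and -4, so the inspector's maximin is -1; column maxima are 17 and 8, so the inspectee's minimax is 8. These differ, so the equilibrium is in mixed strategies.
Let the inspector play day 1 with probability p. The inspectee is indifferent when −p + 17(1−p) = 8p − 4(1−p), giving p = 7/10.
Let the inspectee play day 1 with probability q. The inspector is indifferent when −q + 8(1−q) = 17q − 4(1−q), giving q = 2/5.
The value is -1·(2/5) + (8)·(3/5) = 22/5.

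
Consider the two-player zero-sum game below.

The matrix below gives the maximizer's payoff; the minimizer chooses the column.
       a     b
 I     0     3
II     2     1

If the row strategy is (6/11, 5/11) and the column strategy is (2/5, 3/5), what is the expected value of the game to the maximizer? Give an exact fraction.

89/55

Against (2/5, 3/5), each row's expected payoff is I: 9/5; II: 7/5.
Taking the (6/11, 5/11)-weighted average: (6/11)·(9/5) + (5/11)·(7/5) = 89/55.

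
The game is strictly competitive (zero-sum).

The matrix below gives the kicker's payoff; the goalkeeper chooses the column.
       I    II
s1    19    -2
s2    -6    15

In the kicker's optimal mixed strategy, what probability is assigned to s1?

1/2

Row minima are -2 and -6, so the kicker's maximin is -2; column maxima are 19 and 15, so the goalkeeper's minimax is 15. These differ, so the equilibrium is in mixed strategies.
Let the kicker play s1 with probability p. The goalkeeper is indifferent when 19p − 6(1−p) = −2p + 15(1−p), giving p = 1/2.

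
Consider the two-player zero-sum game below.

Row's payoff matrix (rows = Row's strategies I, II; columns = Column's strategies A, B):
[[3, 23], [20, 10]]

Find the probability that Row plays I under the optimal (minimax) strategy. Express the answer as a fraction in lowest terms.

Row minima are 3 and 10, so Row's maximin is 10; column maxima are 20 and 23, so Column's minimax is 20. These differ, so the equilibrium is in mixed strategies.
Let Row play I with probability p. Column is indifferent when 3p + 20(1−p) = 23p + 10(1−p), giving p = 1/3.

1/3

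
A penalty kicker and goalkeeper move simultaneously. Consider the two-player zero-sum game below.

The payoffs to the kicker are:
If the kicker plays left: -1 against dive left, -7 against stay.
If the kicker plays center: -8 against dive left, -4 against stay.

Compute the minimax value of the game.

-26/5

Row minima are -7 and -8, so the kicker's maximin is -7; column maxima are -1 and -4, so the goalkeeper's minimax is -4. These differ, so the equilibrium is in mixed strategies.
Let the kicker play left with probability p. The goalkeeper is indifferent when −p − 8(1−p) = −7p − 4(1−p), giving p = 2/5.
Let the goalkeeper play dive left with probability q. The kicker is indifferent when −q − 7(1−q) = −8q − 4(1−q), giving q = 3/10.
The value is -1·(3/10) + (-7)·(7/10) = -26/5.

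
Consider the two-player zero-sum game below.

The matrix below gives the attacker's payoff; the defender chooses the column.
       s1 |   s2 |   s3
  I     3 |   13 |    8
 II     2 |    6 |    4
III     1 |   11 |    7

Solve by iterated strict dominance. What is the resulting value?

3

Row III is strictly dominated by row I (3>1, 13>11, 8>7); eliminate III.
Row II is strictly dominated by row I (3>2, 13>6, 8>4); eliminate II.
Column s2 is strictly dominated by s1 for the defender (3<13); eliminate s2.
Column s3 is strictly dominated by s1 for the defender (3<8); eliminate s3.
Only (I, s1) remains, with payoff 3.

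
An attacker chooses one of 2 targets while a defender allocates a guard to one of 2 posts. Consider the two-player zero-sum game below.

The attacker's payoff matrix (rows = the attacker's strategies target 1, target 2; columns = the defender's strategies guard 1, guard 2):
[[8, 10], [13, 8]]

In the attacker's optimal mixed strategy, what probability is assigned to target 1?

Row minima are 8 and 8, so the attacker's maximin is 8; column maxima are 13 and 10, so the defender's minimax is 10. These differ, so the equilibrium is in mixed strategies.
Let the attacker play target 1 with probability p. The defender is indifferent when 8p + 13(1−p) = 10p + 8(1−p), giving p = 5/7.

5/7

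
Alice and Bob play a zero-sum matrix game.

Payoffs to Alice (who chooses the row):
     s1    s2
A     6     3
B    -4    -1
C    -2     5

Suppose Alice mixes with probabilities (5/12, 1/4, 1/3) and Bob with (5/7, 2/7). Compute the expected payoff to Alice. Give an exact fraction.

Against (5/7, 2/7), each row's expected payoff is A: 36/7; B: -22/7; C: 0.
Taking the (5/12, 1/4, 1/3)-weighted average: (5/12)·(36/7) + (1/4)·(-22/7) + (1/3)·(0) = 19/14.

19/14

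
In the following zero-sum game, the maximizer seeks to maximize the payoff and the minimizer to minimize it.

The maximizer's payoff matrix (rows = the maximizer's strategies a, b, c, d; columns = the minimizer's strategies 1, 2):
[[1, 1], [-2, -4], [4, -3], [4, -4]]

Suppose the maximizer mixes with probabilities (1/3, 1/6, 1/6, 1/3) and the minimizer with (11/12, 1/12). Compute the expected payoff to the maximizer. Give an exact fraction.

119/72

Against (11/12, 1/12), each row's expected payoff is a: 1; b: -13/6; c: 41/12; d: 10/3.
Taking the (1/3, 1/6, 1/6, 1/3)-weighted average: (1/3)·(1) + (1/6)·(-13/6) + (1/6)·(41/12) + (1/3)·(10/3) = 119/72.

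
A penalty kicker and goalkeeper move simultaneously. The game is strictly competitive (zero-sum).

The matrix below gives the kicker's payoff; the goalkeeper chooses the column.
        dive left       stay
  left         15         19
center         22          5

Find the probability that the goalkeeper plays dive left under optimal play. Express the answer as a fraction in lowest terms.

Row minima are 15 and 5, so the kicker's maximin is 15; column maxima are 22 and 19, so the goalkeeper's minimax is 19. These differ, so the equilibrium is in mixed strategies.
Let the goalkeeper play dive left with probability q. The kicker is indifferent when 15q + 19(1−q) = 22q + 5(1−q), giving q = 2/3.

2/3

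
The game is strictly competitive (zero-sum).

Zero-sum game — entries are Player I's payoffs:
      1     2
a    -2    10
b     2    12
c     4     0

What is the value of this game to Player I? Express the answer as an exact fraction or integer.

Row a is strictly dominated by row b, so Player I never plays it.
The remaining 2×2 game on (b, c) × (1, 2) has no saddle point. Let Player I play b with probability p; indifference gives 2p + 4(1−p) = 12p, so p = 2/7.
Similarly Player II's optimal q on 1 is 6/7, and the value is 2·(6/7) + (12)·(1/7) = 24/7.

24/7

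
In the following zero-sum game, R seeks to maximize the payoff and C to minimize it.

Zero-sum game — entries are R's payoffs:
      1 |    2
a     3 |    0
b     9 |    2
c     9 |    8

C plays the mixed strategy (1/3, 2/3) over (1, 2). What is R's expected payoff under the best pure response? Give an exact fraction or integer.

a: (3)·(1/3) + (0)·(2/3) = 1.
b: (9)·(1/3) + (2)·(2/3) = 13/3.
c: (9)·(1/3) + (8)·(2/3) = 25/3.
The best pure response is c with expected payoff 25/3.

25/3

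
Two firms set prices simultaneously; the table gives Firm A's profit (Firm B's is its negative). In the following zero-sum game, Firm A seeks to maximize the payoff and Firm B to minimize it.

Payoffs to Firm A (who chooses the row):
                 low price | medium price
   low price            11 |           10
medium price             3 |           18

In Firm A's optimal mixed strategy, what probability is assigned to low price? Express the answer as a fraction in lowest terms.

15/16

Row minima are 10 and 3, so Firm A's maximin is 10; column maxima are 11 and 18, so Firm B's minimax is 11. These differ, so the equilibrium is in mixed strategies.
Let Firm A play low price with probability p. Firm B is indifferent when 11p + 3(1−p) = 10p + 18(1−p), giving p = 15/16.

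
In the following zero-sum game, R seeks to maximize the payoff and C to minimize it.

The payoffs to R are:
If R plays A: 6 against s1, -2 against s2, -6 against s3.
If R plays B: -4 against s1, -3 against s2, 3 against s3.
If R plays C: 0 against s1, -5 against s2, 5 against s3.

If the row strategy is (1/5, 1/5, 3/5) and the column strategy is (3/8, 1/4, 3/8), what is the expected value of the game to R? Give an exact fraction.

Against (3/8, 1/4, 3/8), each row's expected payoff is A: -1/2; B: -9/8; C: 5/8.
Taking the (1/5, 1/5, 3/5)-weighted average: (1/5)·(-1/2) + (1/5)·(-9/8) + (3/5)·(5/8) = 1/20.

1/20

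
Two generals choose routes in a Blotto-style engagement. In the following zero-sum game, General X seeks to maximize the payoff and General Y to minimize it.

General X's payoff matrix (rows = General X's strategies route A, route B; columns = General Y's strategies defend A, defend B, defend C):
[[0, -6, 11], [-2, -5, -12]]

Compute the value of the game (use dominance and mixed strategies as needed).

-127/24

Column defend A is strictly dominated by defend B for General Y (it gives General X more in every row).
The remaining 2×2 game on (route A, route B) × (defend B, defend C) has no saddle point. Let General X play route A with probability p; indifference gives −6p − 5(1−p) = 11p − 12(1−p), so p = 7/24.
Similarly General Y's optimal q on defend B is 23/24, and the value is -6·(23/24) + (11)·(1/24) = -127/24.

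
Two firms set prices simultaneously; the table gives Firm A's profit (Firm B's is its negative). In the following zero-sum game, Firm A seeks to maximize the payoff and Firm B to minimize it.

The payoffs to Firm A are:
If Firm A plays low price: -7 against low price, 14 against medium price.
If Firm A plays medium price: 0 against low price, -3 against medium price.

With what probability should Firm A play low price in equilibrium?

Row minima are -7 and -3, so Firm A's maximin is -3; column maxima are 0 and 14, so Firm B's minimax is 0. These differ, so the equilibrium is in mixed strategies.
Let Firm A play low price with probability p. Firm B is indifferent when −7p = 14p − 3(1−p), giving p = 1/8.

1/8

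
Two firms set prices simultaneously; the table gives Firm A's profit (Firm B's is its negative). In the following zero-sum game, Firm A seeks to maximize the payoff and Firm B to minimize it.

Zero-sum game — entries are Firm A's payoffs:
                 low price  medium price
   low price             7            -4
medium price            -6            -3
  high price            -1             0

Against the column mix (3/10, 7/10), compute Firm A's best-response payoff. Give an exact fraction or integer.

-3/10

low price: (7)·(3/10) + (-4)·(7/10) = -7/10.
medium price: (-6)·(3/10) + (-3)·(7/10) = -39/10.
high price: (-1)·(3/10) + (0)·(7/10) = -3/10.
The best pure response is high price with expected payoff -3/10.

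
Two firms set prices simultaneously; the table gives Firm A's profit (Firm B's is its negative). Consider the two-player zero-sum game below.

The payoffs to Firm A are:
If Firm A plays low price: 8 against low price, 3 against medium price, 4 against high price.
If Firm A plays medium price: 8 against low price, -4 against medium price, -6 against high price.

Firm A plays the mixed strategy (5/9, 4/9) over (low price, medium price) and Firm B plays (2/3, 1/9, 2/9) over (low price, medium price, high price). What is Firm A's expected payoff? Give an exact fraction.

Against (2/3, 1/9, 2/9), each row's expected payoff is low price: 59/9; medium price: 32/9.
Taking the (5/9, 4/9)-weighted average: (5/9)·(59/9) + (4/9)·(32/9) = 47/9.

47/9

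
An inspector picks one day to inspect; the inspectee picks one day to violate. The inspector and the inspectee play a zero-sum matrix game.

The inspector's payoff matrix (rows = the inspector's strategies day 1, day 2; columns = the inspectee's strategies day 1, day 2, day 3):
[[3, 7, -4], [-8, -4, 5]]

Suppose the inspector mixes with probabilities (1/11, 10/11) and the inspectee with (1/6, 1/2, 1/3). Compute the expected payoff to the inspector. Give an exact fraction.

Against (1/6, 1/2, 1/3), each row's expected payoff is day 1: 8/3; day 2: -5/3.
Taking the (1/11, 10/11)-weighted average: (1/11)·(8/3) + (10/11)·(-5/3) = -14/11.

-14/11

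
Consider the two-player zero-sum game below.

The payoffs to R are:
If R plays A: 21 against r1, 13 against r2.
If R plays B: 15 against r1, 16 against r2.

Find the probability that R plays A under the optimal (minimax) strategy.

1/9

Row minima are 13 and 15, so R's maximin is 15; column maxima are 21 and 16, so C's minimax is 16. These differ, so the equilibrium is in mixed strategies.
Let R play A with probability p. C is indifferent when 21p + 15(1−p) = 13p + 16(1−p), giving p = 1/9.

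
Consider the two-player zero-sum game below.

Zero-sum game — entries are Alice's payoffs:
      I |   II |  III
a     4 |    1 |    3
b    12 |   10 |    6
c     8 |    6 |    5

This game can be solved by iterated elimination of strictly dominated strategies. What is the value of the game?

6

Row a is strictly dominated by row b (12>4, 10>1, 6>3); eliminate a.
Row c is strictly dominated by row b (12>8, 10>6, 6>5); eliminate c.
Column I is strictly dominated by II for Bob (10<12); eliminate I.
Column II is strictly dominated by III for Bob (6<10); eliminate II.
Only (b, III) remains, with payoff 6.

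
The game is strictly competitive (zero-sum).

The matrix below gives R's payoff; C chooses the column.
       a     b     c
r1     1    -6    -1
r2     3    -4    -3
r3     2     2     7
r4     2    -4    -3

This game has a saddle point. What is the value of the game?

2

Row minima: -6, -4, 2, -4 → R's maximin is 2.
Column maxima: 3, 2, 7 → C's minimax is 2.
They coincide at (r3, b), so the value is 2.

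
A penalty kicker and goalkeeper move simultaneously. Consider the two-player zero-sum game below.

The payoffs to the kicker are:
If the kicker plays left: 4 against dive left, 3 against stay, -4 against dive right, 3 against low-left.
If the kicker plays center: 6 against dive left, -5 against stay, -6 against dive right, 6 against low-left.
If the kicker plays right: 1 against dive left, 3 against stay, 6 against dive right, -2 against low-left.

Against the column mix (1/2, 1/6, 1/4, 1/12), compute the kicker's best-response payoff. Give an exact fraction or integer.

7/3

left: (4)·(1/2) + (3)·(1/6) + (-4)·(1/4) + (3)·(1/12) = 7/4.
center: (6)·(1/2) + (-5)·(1/6) + (-6)·(1/4) + (6)·(1/12) = 7/6.
right: (1)·(1/2) + (3)·(1/6) + (6)·(1/4) + (-2)·(1/12) = 7/3.
The best pure response is right with expected payoff 7/3.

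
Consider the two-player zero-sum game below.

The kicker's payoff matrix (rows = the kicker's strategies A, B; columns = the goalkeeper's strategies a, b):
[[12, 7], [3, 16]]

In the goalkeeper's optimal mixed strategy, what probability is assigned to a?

Row minima are 7 and 3, so the kicker's maximin is 7; column maxima are 12 and 16, so the goalkeeper's minimax is 12. These differ, so the equilibrium is in mixed strategies.
Let the goalkeeper play a with probability q. The kicker is indifferent when 12q + 7(1−q) = 3q + 16(1−q), giving q = 1/2.

1/2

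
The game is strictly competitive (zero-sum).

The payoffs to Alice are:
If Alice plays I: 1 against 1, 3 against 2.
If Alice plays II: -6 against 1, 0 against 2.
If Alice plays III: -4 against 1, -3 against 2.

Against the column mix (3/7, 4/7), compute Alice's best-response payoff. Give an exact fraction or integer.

I: (1)·(3/7) + (3)·(4/7) = 15/7.
II: (-6)·(3/7) + (0)·(4/7) = -18/7.
III: (-4)·(3/7) + (-3)·(4/7) = -24/7.
The best pure response is I with expected payoff 15/7.

15/7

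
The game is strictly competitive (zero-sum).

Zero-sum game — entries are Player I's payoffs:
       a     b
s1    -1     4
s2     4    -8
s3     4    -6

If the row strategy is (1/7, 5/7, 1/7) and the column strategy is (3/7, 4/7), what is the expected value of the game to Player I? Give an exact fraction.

Against (3/7, 4/7), each row's expected payoff is s1: 13/7; s2: -20/7; s3: -12/7.
Taking the (1/7, 5/7, 1/7)-weighted average: (1/7)·(13/7) + (5/7)·(-20/7) + (1/7)·(-12/7) = -99/49.

-99/49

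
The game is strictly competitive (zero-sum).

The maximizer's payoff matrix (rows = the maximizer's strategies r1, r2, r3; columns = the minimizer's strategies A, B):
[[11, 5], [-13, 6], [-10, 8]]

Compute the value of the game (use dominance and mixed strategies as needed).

Row r2 is strictly dominated by row r3, so the maximizer never plays it.
The remaining 2×2 game on (r1, r3) × (A, B) has no saddle point. Let the maximizer play r1 with probability p; indifference gives 11p − 10(1−p) = 5p + 8(1−p), so p = 3/4.
Similarly the minimizer's optimal q on A is 1/8, and the value is 11·(1/8) + (5)·(7/8) = 23/4.

23/4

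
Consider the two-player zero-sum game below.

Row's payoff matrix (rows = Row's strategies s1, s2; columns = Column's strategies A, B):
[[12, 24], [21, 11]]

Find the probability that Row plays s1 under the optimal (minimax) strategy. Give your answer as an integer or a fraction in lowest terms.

Row minima are 12 and 11, so Row's maximin is 12; column maxima are 21 and 24, so Column's minimax is 21. These differ, so the equilibrium is in mixed strategies.
Let Row play s1 with probability p. Column is indifferent when 12p + 21(1−p) = 24p + 11(1−p), giving p = 5/11.

5/11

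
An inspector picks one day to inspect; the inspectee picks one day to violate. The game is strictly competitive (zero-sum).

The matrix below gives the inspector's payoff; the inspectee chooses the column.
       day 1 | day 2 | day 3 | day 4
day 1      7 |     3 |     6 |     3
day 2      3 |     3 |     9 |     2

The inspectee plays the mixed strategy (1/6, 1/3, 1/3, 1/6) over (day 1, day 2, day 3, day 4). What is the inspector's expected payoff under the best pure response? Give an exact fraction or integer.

day 1: (7)·(1/6) + (3)·(1/3) + (6)·(1/3) + (3)·(1/6) = 14/3.
day 2: (3)·(1/6) + (3)·(1/3) + (9)·(1/3) + (2)·(1/6) = 29/6.
The best pure response is day 2 with expected payoff 29/6.

29/6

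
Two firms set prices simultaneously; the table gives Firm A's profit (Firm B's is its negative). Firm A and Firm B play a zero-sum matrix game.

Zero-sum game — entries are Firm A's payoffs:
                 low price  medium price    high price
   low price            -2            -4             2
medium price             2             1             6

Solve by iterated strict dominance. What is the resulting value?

1

Row low price is strictly dominated by row medium price (2>-2, 1>-4, 6>2); eliminate low price.
Column high price is strictly dominated by low price for Firm B (2<6); eliminate high price.
Column low price is strictly dominated by medium price for Firm B (1<2); eliminate low price.
Only (medium price, medium price) remains, with payoff 1.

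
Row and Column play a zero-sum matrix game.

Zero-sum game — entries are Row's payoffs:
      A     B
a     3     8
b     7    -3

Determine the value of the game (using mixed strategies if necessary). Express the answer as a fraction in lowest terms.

13/3

Row minima are 3 and -3, so Row's maximin is 3; column maxima are 7 and 8, so Column's minimax is 7. These differ, so the equilibrium is in mixed strategies.
Let Row play a with probability p. Column is indifferent when 3p + 7(1−p) = 8p − 3(1−p), giving p = 2/3.
Let Column play A with probability q. Row is indifferent when 3q + 8(1−q) = 7q − 3(1−q), giving q = 11/15.
The value is 3·(11/15) + (8)·(4/15) = 13/3.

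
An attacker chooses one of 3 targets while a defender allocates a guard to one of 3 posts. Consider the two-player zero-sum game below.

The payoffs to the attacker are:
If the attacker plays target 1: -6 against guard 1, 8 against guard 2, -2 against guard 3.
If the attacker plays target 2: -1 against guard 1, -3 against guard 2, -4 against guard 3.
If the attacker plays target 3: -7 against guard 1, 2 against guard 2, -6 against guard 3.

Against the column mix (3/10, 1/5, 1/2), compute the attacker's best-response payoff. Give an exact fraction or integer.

target 1: (-6)·(3/10) + (8)·(1/5) + (-2)·(1/2) = -6/5.
target 2: (-1)·(3/10) + (-3)·(1/5) + (-4)·(1/2) = -29/10.
target 3: (-7)·(3/10) + (2)·(1/5) + (-6)·(1/2) = -47/10.
The best pure response is target 1 with expected payoff -6/5.

-6/5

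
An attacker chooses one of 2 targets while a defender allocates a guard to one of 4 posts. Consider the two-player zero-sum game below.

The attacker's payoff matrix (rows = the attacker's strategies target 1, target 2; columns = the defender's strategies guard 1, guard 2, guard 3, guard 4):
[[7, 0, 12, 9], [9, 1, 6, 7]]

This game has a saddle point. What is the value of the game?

Row minima: 0, 1 → the attacker's maximin is 1.
Column maxima: 9, 1, 12, 9 → the defender's minimax is 1.
They coincide at (target 2, guard 2), so the value is 1.

1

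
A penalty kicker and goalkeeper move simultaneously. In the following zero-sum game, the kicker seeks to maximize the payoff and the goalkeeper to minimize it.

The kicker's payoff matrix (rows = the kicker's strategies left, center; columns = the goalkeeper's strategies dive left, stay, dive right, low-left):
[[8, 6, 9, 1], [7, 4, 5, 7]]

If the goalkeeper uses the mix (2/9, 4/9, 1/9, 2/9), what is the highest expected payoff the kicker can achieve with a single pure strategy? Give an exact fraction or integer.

left: (8)·(2/9) + (6)·(4/9) + (9)·(1/9) + (1)·(2/9) = 17/3.
center: (7)·(2/9) + (4)·(4/9) + (5)·(1/9) + (7)·(2/9) = 49/9.
The best pure response is left with expected payoff 17/3.

17/3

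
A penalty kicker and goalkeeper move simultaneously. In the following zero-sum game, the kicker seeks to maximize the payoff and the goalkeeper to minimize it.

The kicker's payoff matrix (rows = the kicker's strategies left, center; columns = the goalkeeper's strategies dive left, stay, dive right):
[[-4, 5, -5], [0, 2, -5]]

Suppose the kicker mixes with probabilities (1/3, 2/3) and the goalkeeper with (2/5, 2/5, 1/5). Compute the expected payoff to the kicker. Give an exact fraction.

-1/3

Against (2/5, 2/5, 1/5), each row's expected payoff is left: -3/5; center: -1/5.
Taking the (1/3, 2/3)-weighted average: (1/3)·(-3/5) + (2/3)·(-1/5) = -1/3.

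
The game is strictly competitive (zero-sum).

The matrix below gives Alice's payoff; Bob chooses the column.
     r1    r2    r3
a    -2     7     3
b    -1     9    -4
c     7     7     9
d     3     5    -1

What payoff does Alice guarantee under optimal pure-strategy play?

Row minima: -2, -4, 7, -1 → Alice's maximin is 7.
Column maxima: 7, 9, 9 → Bob's minimax is 7.
They coincide at (c, r1), so the value is 7.

7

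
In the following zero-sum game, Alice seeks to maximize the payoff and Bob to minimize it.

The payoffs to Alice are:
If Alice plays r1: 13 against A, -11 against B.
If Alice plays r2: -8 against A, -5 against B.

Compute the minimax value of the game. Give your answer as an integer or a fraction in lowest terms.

Row minima are -11 and -8, so Alice's maximin is -8; column maxima are 13 and -5, so Bob's minimax is -5. These differ, so the equilibrium is in mixed strategies.
Let Alice play r1 with probability p. Bob is indifferent when 13p − 8(1−p) = −11p − 5(1−p), giving p = 1/9.
Let Bob play A with probability q. Alice is indifferent when 13q − 11(1−q) = −8q − 5(1−q), giving q = 2/9.
The value is 13·(2/9) + (-11)·(7/9) = -17/3.

-17/3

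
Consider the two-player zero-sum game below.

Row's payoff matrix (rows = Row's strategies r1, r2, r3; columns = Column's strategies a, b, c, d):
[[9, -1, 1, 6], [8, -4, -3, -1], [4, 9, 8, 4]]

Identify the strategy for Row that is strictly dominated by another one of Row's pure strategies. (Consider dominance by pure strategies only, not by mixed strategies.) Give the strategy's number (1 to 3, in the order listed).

2

Compare r2 with r1: 9 > 8, -1 > -4, 1 > -3, 6 > -1.
So r1 strictly dominates r2 for Row; r2 is strictly dominated.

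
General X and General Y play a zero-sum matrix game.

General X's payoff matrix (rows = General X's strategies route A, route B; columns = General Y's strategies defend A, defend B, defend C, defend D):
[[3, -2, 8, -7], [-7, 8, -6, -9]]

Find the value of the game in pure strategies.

Row minima: -7, -9 → General X's maximin is -7.
Column maxima: 3, 8, 8, -7 → General Y's minimax is -7.
They coincide at (route A, defend D), so the value is -7.

-7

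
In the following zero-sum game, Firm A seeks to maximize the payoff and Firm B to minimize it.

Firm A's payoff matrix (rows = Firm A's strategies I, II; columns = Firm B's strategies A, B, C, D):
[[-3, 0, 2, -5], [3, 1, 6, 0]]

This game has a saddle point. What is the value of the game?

Row minima: -5, 0 → Firm A's maximin is 0.
Column maxima: 3, 1, 6, 0 → Firm B's minimax is 0.
They coincide at (II, D), so the value is 0.

0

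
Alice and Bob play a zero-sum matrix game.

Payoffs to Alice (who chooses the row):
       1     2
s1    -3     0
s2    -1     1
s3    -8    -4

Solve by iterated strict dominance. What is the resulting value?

Row s1 is strictly dominated by row s2 (-1>-3, 1>0); eliminate s1.
Column 2 is strictly dominated by 1 for Bob (-1<1, -8<-4); eliminate 2.
Row s3 is strictly dominated by row s2 (-1>-8); eliminate s3.
Only (s2, 1) remains, with payoff -1.

-1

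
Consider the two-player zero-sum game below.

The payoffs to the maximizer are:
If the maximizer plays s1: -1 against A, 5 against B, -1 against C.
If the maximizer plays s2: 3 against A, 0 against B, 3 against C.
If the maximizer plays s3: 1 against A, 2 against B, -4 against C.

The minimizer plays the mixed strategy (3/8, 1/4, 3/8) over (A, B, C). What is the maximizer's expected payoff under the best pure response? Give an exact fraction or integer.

9/4

s1: (-1)·(3/8) + (5)·(1/4) + (-1)·(3/8) = 1/2.
s2: (3)·(3/8) + (0)·(1/4) + (3)·(3/8) = 9/4.
s3: (1)·(3/8) + (2)·(1/4) + (-4)·(3/8) = -5/8.
The best pure response is s2 with expected payoff 9/4.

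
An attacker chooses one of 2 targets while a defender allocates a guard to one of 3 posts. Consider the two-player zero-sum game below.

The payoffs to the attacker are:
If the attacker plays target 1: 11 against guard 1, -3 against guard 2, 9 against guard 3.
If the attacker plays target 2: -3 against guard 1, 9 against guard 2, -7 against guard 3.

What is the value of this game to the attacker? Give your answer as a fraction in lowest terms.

15/7

Column guard 1 is strictly dominated by guard 3 for the defender (it gives the attacker more in every row).
The remaining 2×2 game on (target 1, target 2) × (guard 2, guard 3) has no saddle point. Let the attacker play target 1 with probability p; indifference gives −3p + 9(1−p) = 9p − 7(1−p), so p = 4/7.
Similarly the defender's optimal q on guard 2 is 4/7, and the value is -3·(4/7) + (9)·(3/7) = 15/7.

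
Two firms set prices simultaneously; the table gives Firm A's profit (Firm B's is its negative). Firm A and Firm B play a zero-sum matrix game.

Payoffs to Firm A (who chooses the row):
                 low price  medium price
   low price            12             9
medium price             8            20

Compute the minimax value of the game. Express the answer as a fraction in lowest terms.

56/5

Row minima are 9 and 8, so Firm A's maximin is 9; column maxima are 12 and 20, so Firm B's minimax is 12. These differ, so the equilibrium is in mixed strategies.
Let Firm A play low price with probability p. Firm B is indifferent when 12p + 8(1−p) = 9p + 20(1−p), giving p = 4/5.
Let Firm B play low price with probability q. Firm A is indifferent when 12q + 9(1−q) = 8q + 20(1−q), giving q = 11/15.
The value is 12·(11/15) + (9)·(4/15) = 56/5.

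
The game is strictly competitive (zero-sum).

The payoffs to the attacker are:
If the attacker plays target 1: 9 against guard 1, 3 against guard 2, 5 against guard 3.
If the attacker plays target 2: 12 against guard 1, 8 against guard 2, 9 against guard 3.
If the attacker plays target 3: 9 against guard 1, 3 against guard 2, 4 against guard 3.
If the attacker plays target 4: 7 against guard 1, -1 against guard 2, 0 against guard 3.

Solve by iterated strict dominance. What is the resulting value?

Column guard 3 is strictly dominated by guard 2 for the defender (3<5, 8<9, 3<4, -1<0); eliminate guard 3.
Column guard 1 is strictly dominated by guard 2 for the defender (3<9, 8<12, 3<9, -1<7); eliminate guard 1.
Row target 1 is strictly dominated by row target 2 (8>3); eliminate target 1.
Row target 4 is strictly dominated by row target 2 (8>-1); eliminate target 4.
Row target 3 is strictly dominated by row target 2 (8>3); eliminate target 3.
Only (target 2, guard 2) remains, with payoff 8.

8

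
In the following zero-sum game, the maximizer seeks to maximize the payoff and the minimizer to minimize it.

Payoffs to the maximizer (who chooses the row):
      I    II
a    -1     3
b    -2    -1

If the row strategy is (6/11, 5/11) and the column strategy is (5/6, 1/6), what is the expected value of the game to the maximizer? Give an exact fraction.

-67/66

Against (5/6, 1/6), each row's expected payoff is a: -1/3; b: -11/6.
Taking the (6/11, 5/11)-weighted average: (6/11)·(-1/3) + (5/11)·(-11/6) = -67/66.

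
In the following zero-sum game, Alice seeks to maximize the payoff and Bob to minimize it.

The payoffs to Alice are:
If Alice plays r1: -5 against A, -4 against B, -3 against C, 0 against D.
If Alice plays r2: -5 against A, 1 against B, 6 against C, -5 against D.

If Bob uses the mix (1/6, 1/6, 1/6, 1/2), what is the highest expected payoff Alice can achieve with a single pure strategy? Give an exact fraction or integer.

-2

r1: (-5)·(1/6) + (-4)·(1/6) + (-3)·(1/6) + (0)·(1/2) = -2.
r2: (-5)·(1/6) + (1)·(1/6) + (6)·(1/6) + (-5)·(1/2) = -13/6.
The best pure response is r1 with expected payoff -2.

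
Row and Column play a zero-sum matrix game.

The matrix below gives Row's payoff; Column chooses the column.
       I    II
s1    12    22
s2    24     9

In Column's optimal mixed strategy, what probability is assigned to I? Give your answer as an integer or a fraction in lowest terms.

13/25

Row minima are 12 and 9, so Row's maximin is 12; column maxima are 24 and 22, so Column's minimax is 22. These differ, so the equilibrium is in mixed strategies.
Let Column play I with probability q. Row is indifferent when 12q + 22(1−q) = 24q + 9(1−q), giving q = 13/25.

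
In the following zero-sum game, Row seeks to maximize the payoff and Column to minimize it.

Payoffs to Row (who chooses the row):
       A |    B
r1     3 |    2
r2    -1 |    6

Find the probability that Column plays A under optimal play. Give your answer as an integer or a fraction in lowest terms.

1/2

Row minima are 2 and -1, so Row's maximin is 2; column maxima are 3 and 6, so Column's minimax is 3. These differ, so the equilibrium is in mixed strategies.
Let Column play A with probability q. Row is indifferent when 3q + 2(1−q) = −q + 6(1−q), giving q = 1/2.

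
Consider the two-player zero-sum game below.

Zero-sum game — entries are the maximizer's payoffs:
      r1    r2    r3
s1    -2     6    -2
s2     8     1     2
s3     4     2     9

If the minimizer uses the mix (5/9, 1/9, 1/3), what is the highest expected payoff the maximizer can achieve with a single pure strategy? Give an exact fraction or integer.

s1: (-2)·(5/9) + (6)·(1/9) + (-2)·(1/3) = -10/9.
s2: (8)·(5/9) + (1)·(1/9) + (2)·(1/3) = 47/9.
s3: (4)·(5/9) + (2)·(1/9) + (9)·(1/3) = 49/9.
The best pure response is s3 with expected payoff 49/9.

49/9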